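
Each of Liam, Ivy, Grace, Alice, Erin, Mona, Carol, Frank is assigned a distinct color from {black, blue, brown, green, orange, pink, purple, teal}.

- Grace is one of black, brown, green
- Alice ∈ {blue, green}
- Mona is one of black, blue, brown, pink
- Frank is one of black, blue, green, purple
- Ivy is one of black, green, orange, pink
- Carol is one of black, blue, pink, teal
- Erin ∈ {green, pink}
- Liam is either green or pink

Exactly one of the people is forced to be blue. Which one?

Alice

The 8 variables together cover exactly {black, blue, brown, green, orange, pink, purple, teal} — 8 values for 8 variables — and orange appears only in Ivy's list, so Ivy = orange.
Among the 7 still-open variables, purple fits only Frank (and all 7 values in {black, blue, brown, green, pink, purple, teal} must be used), so Frank = purple.
The 6 still-open variables draw from only 6 values {black, blue, brown, green, pink, teal}, so each is used; only Carol can be teal, hence Carol = teal.
Liam and Erin share exactly the 2 values {green, pink}; by pigeonhole those values go to them, so strike green, pink from Grace, Alice, Mona.
So blue goes to Alice.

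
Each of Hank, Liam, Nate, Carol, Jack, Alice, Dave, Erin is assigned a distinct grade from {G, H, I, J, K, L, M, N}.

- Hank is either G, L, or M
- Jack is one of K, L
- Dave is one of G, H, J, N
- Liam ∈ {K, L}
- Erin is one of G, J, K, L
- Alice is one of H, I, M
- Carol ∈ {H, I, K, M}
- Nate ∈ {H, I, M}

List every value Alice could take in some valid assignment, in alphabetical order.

Among the 8 variables, N fits only Dave (and all 8 values in {G, H, I, J, K, L, M, N} must be used), so Dave = N.
The 7 still-open variables together cover exactly {G, H, I, J, K, L, M} — 7 values for 7 variables — and J appears only in Erin's list, so Erin = J.
Among the 6 still-open variables, G fits only Hank (and all 6 values in {G, H, I, K, L, M} must be used), so Hank = G.
Liam and Jack share exactly the 2 values {K, L}; by pigeonhole those values go to them, so strike K, L from Carol.
No further eliminations apply; Alice can still be any of H, I, M.

H, I, M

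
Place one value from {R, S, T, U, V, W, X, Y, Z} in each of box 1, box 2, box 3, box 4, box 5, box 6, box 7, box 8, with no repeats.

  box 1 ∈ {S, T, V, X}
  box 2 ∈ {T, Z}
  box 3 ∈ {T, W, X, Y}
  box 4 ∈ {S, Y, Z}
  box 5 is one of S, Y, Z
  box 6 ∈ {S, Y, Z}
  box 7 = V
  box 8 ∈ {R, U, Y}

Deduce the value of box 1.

box 7 has just one choice, so box 7 = V. Eliminate V elsewhere: box 1.
box 4, box 5, box 6 share exactly the 3 values {S, Y, Z}; by pigeonhole those values go to them, so strike S, Y, Z from box 1, box 2, box 3, box 8.
box 2 has just one choice, so box 2 = T. So box 1, box 3 can't be T.
So box 1 = X.

X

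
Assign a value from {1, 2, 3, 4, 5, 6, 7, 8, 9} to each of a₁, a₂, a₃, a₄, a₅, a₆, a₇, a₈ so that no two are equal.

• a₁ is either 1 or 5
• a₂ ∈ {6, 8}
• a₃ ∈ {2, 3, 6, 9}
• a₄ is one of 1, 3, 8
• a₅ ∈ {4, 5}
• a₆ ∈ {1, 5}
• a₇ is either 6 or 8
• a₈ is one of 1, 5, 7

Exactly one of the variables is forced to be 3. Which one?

a₁ and a₆ between them cover only {1, 5} — a naked pair. Remove those values from a₄, a₅, a₈.
a₅'s domain is down to {4}, so a₅ = 4.
That leaves a₈ = 7.
The 2 variables a₂ and a₇ are confined to {6, 8}, which locks those values in; drop them from a₃, a₄.
So 3 goes to a₄.

a₄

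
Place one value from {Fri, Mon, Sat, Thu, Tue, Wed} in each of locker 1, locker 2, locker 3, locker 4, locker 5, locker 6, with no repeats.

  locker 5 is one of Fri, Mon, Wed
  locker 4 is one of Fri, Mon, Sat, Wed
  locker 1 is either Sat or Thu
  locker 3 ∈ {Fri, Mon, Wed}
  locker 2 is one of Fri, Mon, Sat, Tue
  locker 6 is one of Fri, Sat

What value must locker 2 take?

Among the 6 variables, Thu fits only locker 1 (and all 6 values in {Fri, Mon, Sat, Thu, Tue, Wed} must be used), so locker 1 = Thu.
Among the 5 still-open variables, Tue fits only locker 2 (and all 5 values in {Fri, Mon, Sat, Tue, Wed} must be used), so locker 2 = Tue.

Tue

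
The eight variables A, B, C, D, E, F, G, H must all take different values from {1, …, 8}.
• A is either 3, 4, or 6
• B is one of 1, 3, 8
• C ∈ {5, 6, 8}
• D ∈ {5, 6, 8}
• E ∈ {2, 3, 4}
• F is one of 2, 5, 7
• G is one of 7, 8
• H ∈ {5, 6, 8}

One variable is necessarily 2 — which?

F

Among the 8 variables, 1 fits only B (and all 8 values in {1, 2, 3, 4, 5, 6, 7, 8} must be used), so B = 1.
The 3 variables C, D, H are confined to {5, 6, 8}, which locks those values in; drop them from A, F, G.
G has just one choice, so G = 7. Eliminate 7 elsewhere: F.
So 2 goes to F.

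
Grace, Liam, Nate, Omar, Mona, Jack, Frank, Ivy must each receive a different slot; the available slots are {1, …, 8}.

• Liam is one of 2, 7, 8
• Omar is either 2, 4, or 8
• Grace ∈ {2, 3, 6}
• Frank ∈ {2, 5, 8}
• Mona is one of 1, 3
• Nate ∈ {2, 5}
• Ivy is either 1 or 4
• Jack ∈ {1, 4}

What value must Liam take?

7

Among the 8 variables, 6 fits only Grace (and all 8 values in {1, 2, 3, 4, 5, 6, 7, 8} must be used), so Grace = 6.
The 7 still-open variables together cover exactly {1, 2, 3, 4, 5, 7, 8} — 7 values for 7 variables — and 3 appears only in Mona's list, so Mona = 3.
The 6 still-open variables draw from only 6 values {1, 2, 4, 5, 7, 8}, so each is used; only Liam can be 7, hence Liam = 7.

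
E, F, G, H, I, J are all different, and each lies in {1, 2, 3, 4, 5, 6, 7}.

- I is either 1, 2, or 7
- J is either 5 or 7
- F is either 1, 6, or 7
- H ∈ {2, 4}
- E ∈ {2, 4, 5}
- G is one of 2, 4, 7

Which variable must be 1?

The 6 variables together cover exactly {1, 2, 4, 5, 6, 7} — 6 values for 6 variables — and 6 appears only in F's list, so F = 6.
The 5 still-open variables draw from only 5 values {1, 2, 4, 5, 7}, so each is used; only I can be 1, hence I = 1.

I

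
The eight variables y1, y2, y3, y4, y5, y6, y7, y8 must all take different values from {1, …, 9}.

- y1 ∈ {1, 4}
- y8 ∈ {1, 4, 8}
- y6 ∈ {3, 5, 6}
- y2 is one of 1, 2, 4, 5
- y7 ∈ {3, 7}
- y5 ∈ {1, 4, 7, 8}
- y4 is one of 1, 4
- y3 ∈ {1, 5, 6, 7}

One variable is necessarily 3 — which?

y7

The 8 variables together cover exactly {1, 2, 3, 4, 5, 6, 7, 8} — 8 values for 8 variables — and 2 appears only in y2's list, so y2 = 2.
The 2 variables y1 and y4 are confined to {1, 4}, which locks those values in; drop them from y3, y5, y8.
y8 must be 8 (only option left). Eliminate 8 elsewhere: y5.
y5 has just one choice, so y5 = 7. Remove 7 from y3, y7.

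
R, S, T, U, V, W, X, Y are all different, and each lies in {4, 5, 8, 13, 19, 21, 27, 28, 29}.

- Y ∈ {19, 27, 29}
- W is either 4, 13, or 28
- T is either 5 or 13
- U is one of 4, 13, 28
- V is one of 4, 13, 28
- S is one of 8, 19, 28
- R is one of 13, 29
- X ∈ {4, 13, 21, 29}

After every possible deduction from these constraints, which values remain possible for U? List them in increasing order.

4, 13, 28

U, V, W share exactly the 3 values {4, 13, 28}; by pigeonhole those values go to them, so strike 4, 13, 28 from R, S, T, X.
R has just one choice, so R = 29. Eliminate 29 elsewhere: X, Y.
T has just one choice, so T = 5.
That leaves X = 21.
No further eliminations apply; U can still be any of 4, 13, 28.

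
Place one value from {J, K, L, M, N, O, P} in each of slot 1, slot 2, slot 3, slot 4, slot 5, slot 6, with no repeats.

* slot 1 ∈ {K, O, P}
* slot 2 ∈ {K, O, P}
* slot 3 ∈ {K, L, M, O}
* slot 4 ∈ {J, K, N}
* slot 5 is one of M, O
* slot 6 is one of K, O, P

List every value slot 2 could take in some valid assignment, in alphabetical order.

The 3 variables slot 1, slot 2, slot 6 are confined to {K, O, P}, which locks those values in; drop them from slot 3, slot 4, slot 5.
slot 5's domain is down to {M}, so slot 5 = M. Remove M from slot 3.
slot 3's domain is down to {L}, so slot 3 = L.
No further eliminations apply; slot 2 can still be any of K, O, P.

K, O, P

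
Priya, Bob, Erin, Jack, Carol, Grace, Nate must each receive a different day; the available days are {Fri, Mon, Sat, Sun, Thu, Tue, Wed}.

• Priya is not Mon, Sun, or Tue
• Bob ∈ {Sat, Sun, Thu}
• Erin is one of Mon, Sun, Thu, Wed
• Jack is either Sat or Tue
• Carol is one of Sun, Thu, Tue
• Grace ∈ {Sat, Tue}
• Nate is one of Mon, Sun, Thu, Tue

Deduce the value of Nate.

The 7 variables draw from only 7 values {Fri, Mon, Sat, Sun, Thu, Tue, Wed}, so each is used; only Priya can be Fri, hence Priya = Fri.
Among the 6 still-open variables, Wed fits only Erin (and all 6 values in {Mon, Sat, Sun, Thu, Tue, Wed} must be used), so Erin = Wed.
Among the 5 still-open variables, Mon fits only Nate (and all 5 values in {Mon, Sat, Sun, Thu, Tue} must be used), so Nate = Mon.

Mon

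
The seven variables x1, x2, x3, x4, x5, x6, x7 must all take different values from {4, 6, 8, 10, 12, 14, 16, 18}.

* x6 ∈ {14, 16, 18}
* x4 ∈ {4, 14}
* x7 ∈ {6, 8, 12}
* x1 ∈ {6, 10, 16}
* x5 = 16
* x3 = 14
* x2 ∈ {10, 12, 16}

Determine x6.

18

x3 has just one choice, so x3 = 14. Remove 14 from x4, x6.
x4 must be 4 (only option left).
x5 has just one choice, so x5 = 16. So x1, x2, x6 can't be 16.
So x6 = 18.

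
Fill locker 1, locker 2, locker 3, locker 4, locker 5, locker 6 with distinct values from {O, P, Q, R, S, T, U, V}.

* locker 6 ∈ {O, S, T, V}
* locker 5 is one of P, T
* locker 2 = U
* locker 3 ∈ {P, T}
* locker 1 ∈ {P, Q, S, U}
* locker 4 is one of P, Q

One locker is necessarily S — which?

locker 1

locker 2's domain is down to {U}, so locker 2 = U. So locker 1 can't be U.
The 2 variables locker 3 and locker 5 are confined to {P, T}, which locks those values in; drop them from locker 1, locker 4, locker 6.
That leaves locker 4 = Q. Strike Q from locker 1.
So S goes to locker 1.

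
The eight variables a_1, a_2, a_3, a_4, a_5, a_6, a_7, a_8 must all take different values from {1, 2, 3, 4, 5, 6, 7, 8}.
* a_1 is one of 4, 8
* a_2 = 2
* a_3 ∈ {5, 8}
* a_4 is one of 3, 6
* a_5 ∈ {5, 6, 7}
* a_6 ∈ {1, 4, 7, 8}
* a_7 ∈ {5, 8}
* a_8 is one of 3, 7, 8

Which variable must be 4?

a_2 must be 2 (only option left).
The 7 still-open variables together cover exactly {1, 3, 4, 5, 6, 7, 8} — 7 values for 7 variables — and 1 appears only in a_6's list, so a_6 = 1.
The 6 still-open variables together cover exactly {3, 4, 5, 6, 7, 8} — 6 values for 6 variables — and 4 appears only in a_1's list, so a_1 = 4.

a_1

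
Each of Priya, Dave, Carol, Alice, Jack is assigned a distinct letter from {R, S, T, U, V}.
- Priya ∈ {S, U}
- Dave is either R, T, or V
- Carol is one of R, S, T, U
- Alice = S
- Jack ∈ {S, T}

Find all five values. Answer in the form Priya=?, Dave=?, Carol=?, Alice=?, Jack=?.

Alice must be S (only option left). Eliminate S elsewhere: Priya, Carol, Jack.
Jack has just one choice, so Jack = T. Remove T from Dave, Carol.
Priya must be U (only option left). Eliminate U elsewhere: Carol.
Carol's domain is down to {R}, so Carol = R. Strike R from Dave.
Dave must be V (only option left).

Priya=U, Dave=V, Carol=R, Alice=S, Jack=T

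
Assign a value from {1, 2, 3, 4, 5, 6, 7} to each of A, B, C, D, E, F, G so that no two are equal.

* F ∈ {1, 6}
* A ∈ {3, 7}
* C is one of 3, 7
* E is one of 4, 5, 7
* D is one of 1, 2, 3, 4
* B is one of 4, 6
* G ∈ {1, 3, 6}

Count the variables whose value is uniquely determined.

Among the 7 variables, 2 fits only D (and all 7 values in {1, 2, 3, 4, 5, 6, 7} must be used), so D = 2.
The 6 still-open variables draw from only 6 values {1, 3, 4, 5, 6, 7}, so each is used; only E can be 5, hence E = 5.
Among the 5 still-open variables, 4 fits only B (and all 5 values in {1, 3, 4, 6, 7} must be used), so B = 4.
A and C share exactly the 2 values {3, 7}; by pigeonhole those values go to them, so strike 3, 7 from G.
Determined: B=4, D=2, E=5. The other variables each still have more than one consistent value. That makes 3.

3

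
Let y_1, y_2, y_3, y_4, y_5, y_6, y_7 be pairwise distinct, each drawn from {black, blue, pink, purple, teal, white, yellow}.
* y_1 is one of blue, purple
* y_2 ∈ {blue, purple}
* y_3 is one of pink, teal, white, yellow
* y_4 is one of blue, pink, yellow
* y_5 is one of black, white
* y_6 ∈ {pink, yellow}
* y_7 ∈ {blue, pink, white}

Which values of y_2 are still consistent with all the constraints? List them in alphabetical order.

blue, purple

The 7 variables draw from only 7 values {black, blue, pink, purple, teal, white, yellow}, so each is used; only y_5 can be black, hence y_5 = black.
Among the 6 still-open variables, teal fits only y_3 (and all 6 values in {blue, pink, purple, teal, white, yellow} must be used), so y_3 = teal.
Among the 5 still-open variables, white fits only y_7 (and all 5 values in {blue, pink, purple, white, yellow} must be used), so y_7 = white.
y_1 and y_2 share exactly the 2 values {blue, purple}; by pigeonhole those values go to them, so strike blue, purple from y_4.
No further eliminations apply; y_2 can still be any of blue, purple.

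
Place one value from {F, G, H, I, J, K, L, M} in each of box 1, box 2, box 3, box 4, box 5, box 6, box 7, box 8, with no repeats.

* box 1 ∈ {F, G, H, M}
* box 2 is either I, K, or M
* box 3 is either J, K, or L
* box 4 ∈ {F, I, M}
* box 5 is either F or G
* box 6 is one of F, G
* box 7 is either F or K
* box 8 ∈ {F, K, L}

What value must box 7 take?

K

The 8 variables draw from only 8 values {F, G, H, I, J, K, L, M}, so each is used; only box 1 can be H, hence box 1 = H.
Among the 7 still-open variables, J fits only box 3 (and all 7 values in {F, G, I, J, K, L, M} must be used), so box 3 = J.
The 6 still-open variables together cover exactly {F, G, I, K, L, M} — 6 values for 6 variables — and L appears only in box 8's list, so box 8 = L.
box 5 and box 6 between them cover only {F, G} — a naked pair. Remove those values from box 4, box 7.
So box 7 = K.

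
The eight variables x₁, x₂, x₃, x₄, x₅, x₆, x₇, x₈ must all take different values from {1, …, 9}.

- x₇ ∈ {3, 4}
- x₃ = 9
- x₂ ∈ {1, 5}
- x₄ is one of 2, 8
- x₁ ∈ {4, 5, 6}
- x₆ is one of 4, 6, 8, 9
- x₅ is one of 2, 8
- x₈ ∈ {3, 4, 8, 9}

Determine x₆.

x₃'s domain is down to {9}, so x₃ = 9. So x₆, x₈ can't be 9.
The 7 still-open variables draw from only 7 values {1, 2, 3, 4, 5, 6, 8}, so each is used; only x₂ can be 1, hence x₂ = 1.
The 6 still-open variables together cover exactly {2, 3, 4, 5, 6, 8} — 6 values for 6 variables — and 5 appears only in x₁'s list, so x₁ = 5.
The 5 still-open variables together cover exactly {2, 3, 4, 6, 8} — 5 values for 5 variables — and 6 appears only in x₆'s list, so x₆ = 6.

6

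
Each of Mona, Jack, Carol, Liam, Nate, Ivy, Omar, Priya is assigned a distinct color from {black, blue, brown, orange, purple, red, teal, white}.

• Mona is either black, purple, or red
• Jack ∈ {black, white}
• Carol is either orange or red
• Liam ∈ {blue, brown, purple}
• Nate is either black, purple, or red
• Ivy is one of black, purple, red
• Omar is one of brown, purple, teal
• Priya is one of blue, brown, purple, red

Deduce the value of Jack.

Among the 8 variables, orange fits only Carol (and all 8 values in {black, blue, brown, orange, purple, red, teal, white} must be used), so Carol = orange.
The 7 still-open variables together cover exactly {black, blue, brown, purple, red, teal, white} — 7 values for 7 variables — and teal appears only in Omar's list, so Omar = teal.
The 6 still-open variables together cover exactly {black, blue, brown, purple, red, white} — 6 values for 6 variables — and white appears only in Jack's list, so Jack = white.

white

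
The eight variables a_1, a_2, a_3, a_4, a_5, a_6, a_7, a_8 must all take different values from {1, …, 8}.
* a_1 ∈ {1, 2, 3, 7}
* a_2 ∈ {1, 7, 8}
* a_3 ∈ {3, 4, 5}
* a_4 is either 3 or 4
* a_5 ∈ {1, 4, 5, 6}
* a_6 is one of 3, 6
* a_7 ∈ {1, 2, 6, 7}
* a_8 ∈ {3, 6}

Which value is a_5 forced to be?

The 8 variables together cover exactly {1, 2, 3, 4, 5, 6, 7, 8} — 8 values for 8 variables — and 8 appears only in a_2's list, so a_2 = 8.
The 2 variables a_6 and a_8 are confined to {3, 6}, which locks those values in; drop them from a_1, a_3, a_4, a_5, a_7.
a_4's domain is down to {4}, so a_4 = 4. So a_3, a_5 can't be 4.
That leaves a_3 = 5. Strike 5 from a_5.
So a_5 = 1.

1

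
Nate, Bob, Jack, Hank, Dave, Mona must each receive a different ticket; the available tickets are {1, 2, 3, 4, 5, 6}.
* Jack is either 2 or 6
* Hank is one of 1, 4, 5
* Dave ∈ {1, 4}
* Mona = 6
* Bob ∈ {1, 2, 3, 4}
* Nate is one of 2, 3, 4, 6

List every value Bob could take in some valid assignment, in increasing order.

1, 3, 4

Mona's domain is down to {6}, so Mona = 6. Strike 6 from Nate, Jack.
Jack's domain is down to {2}, so Jack = 2. So Nate, Bob can't be 2.
The 4 still-open variables together cover exactly {1, 3, 4, 5} — 4 values for 4 variables — and 5 appears only in Hank's list, so Hank = 5.
No further eliminations apply; Bob can still be any of 1, 3, 4.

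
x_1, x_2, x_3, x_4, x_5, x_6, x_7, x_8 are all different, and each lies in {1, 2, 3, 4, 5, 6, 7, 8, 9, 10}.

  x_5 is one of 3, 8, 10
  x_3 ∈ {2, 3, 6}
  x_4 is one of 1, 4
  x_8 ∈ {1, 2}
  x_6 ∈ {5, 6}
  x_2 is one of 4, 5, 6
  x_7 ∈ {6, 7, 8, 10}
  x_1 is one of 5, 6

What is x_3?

The 2 variables x_1 and x_6 are confined to {5, 6}, which locks those values in; drop them from x_2, x_3, x_7.
x_2 must be 4 (only option left). Strike 4 from x_4.
x_4's domain is down to {1}, so x_4 = 1. Eliminate 1 elsewhere: x_8.
x_8's domain is down to {2}, so x_8 = 2. Eliminate 2 elsewhere: x_3.
So x_3 = 3.

3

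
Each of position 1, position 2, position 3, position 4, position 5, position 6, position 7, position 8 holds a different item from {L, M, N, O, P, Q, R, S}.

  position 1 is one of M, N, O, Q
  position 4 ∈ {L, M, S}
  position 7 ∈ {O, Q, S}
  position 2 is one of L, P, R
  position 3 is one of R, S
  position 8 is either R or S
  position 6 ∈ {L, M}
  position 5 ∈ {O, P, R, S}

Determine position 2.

P

The 8 variables together cover exactly {L, M, N, O, P, Q, R, S} — 8 values for 8 variables — and N appears only in position 1's list, so position 1 = N.
The 7 still-open variables draw from only 7 values {L, M, O, P, Q, R, S}, so each is used; only position 7 can be Q, hence position 7 = Q.
The 6 still-open variables together cover exactly {L, M, O, P, R, S} — 6 values for 6 variables — and O appears only in position 5's list, so position 5 = O.
Among the 5 still-open variables, P fits only position 2 (and all 5 values in {L, M, P, R, S} must be used), so position 2 = P.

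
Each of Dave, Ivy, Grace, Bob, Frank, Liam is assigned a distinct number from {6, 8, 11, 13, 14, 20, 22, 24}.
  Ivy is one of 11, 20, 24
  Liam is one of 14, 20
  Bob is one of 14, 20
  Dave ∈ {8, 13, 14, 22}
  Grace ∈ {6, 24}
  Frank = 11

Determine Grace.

6

Frank's domain is down to {11}, so Frank = 11. Remove 11 from Ivy.
Bob and Liam share exactly the 2 values {14, 20}; by pigeonhole those values go to them, so strike 14, 20 from Dave, Ivy.
That leaves Ivy = 24. Remove 24 from Grace.
So Grace = 6.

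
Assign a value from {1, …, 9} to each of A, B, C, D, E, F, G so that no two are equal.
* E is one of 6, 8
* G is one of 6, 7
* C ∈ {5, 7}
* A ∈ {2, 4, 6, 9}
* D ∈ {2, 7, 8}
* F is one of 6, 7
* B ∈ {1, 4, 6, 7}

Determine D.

F and G between them cover only {6, 7} — a naked pair. Remove those values from A, B, C, D, E.
C must be 5 (only option left).
E must be 8 (only option left). Strike 8 from D.
So D = 2.

2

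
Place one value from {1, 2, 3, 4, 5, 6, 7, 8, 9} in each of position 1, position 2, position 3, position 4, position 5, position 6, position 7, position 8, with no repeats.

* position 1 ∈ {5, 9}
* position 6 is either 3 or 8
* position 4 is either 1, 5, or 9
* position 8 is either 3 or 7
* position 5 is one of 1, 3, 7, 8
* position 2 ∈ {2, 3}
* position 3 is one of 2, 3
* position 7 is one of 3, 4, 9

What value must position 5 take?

1

The 8 variables together cover exactly {1, 2, 3, 4, 5, 7, 8, 9} — 8 values for 8 variables — and 4 appears only in position 7's list, so position 7 = 4.
position 2 and position 3 share exactly the 2 values {2, 3}; by pigeonhole those values go to them, so strike 2, 3 from position 5, position 6, position 8.
position 6's domain is down to {8}, so position 6 = 8. Eliminate 8 elsewhere: position 5.
That leaves position 8 = 7. Strike 7 from position 5.
So position 5 = 1.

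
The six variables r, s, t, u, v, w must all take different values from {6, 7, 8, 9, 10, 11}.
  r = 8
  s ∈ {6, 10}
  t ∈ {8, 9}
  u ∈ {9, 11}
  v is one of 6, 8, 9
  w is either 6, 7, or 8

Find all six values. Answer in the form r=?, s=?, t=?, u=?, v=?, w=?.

r has just one choice, so r = 8. Remove 8 from t, v, w.
That leaves t = 9. So u, v can't be 9.
u must be 11 (only option left).
v must be 6 (only option left). Eliminate 6 elsewhere: s, w.
w must be 7 (only option left).
s has just one choice, so s = 10.

r=8, s=10, t=9, u=11, v=6, w=7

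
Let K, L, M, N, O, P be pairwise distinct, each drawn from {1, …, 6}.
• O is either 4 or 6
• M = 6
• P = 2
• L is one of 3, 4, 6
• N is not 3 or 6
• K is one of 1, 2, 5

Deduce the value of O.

4

M has just one choice, so M = 6. So L, O can't be 6.
So O = 4.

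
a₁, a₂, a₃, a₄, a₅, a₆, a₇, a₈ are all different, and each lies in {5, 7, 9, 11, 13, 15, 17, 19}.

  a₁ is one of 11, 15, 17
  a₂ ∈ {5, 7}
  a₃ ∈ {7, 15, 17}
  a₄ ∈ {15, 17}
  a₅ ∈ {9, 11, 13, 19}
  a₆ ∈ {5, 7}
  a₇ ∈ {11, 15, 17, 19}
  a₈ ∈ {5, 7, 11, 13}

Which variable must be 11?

The 8 variables draw from only 8 values {5, 7, 9, 11, 13, 15, 17, 19}, so each is used; only a₅ can be 9, hence a₅ = 9.
The 7 still-open variables draw from only 7 values {5, 7, 11, 13, 15, 17, 19}, so each is used; only a₈ can be 13, hence a₈ = 13.
The 6 still-open variables draw from only 6 values {5, 7, 11, 15, 17, 19}, so each is used; only a₇ can be 19, hence a₇ = 19.
The 5 still-open variables together cover exactly {5, 7, 11, 15, 17} — 5 values for 5 variables — and 11 appears only in a₁'s list, so a₁ = 11.

a₁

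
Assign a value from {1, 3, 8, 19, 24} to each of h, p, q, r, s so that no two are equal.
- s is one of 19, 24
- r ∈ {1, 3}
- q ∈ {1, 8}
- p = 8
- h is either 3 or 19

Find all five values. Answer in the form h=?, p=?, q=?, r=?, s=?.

h=19, p=8, q=1, r=3, s=24

p must be 8 (only option left). Remove 8 from q.
q has just one choice, so q = 1. Remove 1 from r.
r must be 3 (only option left). So h can't be 3.
h has just one choice, so h = 19. So s can't be 19.
That leaves s = 24.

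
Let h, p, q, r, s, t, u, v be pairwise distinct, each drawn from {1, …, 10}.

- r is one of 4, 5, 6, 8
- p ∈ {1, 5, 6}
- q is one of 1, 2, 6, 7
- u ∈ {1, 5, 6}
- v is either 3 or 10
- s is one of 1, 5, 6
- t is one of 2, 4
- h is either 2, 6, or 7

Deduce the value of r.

8

p, s, u between them cover only {1, 5, 6} — a naked triple. Remove those values from h, q, r.
The 2 variables h and q are confined to {2, 7}, which locks those values in; drop them from t.
t has just one choice, so t = 4. Remove 4 from r.
So r = 8.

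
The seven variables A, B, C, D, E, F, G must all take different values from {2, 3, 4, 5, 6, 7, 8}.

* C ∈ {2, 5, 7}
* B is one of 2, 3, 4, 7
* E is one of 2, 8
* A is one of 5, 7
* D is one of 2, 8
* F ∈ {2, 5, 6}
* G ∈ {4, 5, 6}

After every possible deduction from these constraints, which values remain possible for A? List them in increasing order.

5, 7

The 7 variables together cover exactly {2, 3, 4, 5, 6, 7, 8} — 7 values for 7 variables — and 3 appears only in B's list, so B = 3.
The 6 still-open variables draw from only 6 values {2, 4, 5, 6, 7, 8}, so each is used; only G can be 4, hence G = 4.
Among the 5 still-open variables, 6 fits only F (and all 5 values in {2, 5, 6, 7, 8} must be used), so F = 6.
The 2 variables D and E are confined to {2, 8}, which locks those values in; drop them from C.
No further eliminations apply; A can still be any of 5, 7.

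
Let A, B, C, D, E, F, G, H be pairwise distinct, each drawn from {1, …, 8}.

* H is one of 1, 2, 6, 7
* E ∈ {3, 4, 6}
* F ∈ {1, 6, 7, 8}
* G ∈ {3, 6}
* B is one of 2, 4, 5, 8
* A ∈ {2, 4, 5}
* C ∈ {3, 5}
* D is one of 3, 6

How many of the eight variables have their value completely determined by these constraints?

4

The 2 variables D and G are confined to {3, 6}, which locks those values in; drop them from C, E, F, H.
C must be 5 (only option left). Strike 5 from A, B.
E has just one choice, so E = 4. Remove 4 from A, B.
A has just one choice, so A = 2. Eliminate 2 elsewhere: B, H.
B has just one choice, so B = 8. So F can't be 8.
Determined: A=2, B=8, C=5, E=4. The other variables each still have more than one consistent value. That makes 4.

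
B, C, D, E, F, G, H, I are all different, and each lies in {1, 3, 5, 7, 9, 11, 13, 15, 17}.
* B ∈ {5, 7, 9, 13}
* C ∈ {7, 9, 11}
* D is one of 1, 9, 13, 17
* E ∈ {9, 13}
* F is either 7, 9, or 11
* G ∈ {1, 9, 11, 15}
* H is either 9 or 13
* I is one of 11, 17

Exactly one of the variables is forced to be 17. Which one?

I

The 8 variables together cover exactly {1, 5, 7, 9, 11, 13, 15, 17} — 8 values for 8 variables — and 5 appears only in B's list, so B = 5.
The 7 still-open variables together cover exactly {1, 7, 9, 11, 13, 15, 17} — 7 values for 7 variables — and 15 appears only in G's list, so G = 15.
The 6 still-open variables together cover exactly {1, 7, 9, 11, 13, 17} — 6 values for 6 variables — and 1 appears only in D's list, so D = 1.
Among the 5 still-open variables, 17 fits only I (and all 5 values in {7, 9, 11, 13, 17} must be used), so I = 17.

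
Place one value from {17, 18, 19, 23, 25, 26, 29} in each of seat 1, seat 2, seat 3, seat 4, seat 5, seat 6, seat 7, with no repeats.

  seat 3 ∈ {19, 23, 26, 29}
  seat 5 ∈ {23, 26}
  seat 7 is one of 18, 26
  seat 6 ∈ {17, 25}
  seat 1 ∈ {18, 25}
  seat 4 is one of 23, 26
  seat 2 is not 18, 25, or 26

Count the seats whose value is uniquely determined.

seat 4 and seat 5 share exactly the 2 values {23, 26}; by pigeonhole those values go to them, so strike 23, 26 from seat 2, seat 3, seat 7.
seat 7 must be 18 (only option left). Remove 18 from seat 1.
seat 1's domain is down to {25}, so seat 1 = 25. Remove 25 from seat 6.
seat 6 must be 17 (only option left). So seat 2 can't be 17.
Determined: seat 1=25, seat 6=17, seat 7=18. The other seats each still have more than one consistent value. That makes 3.

3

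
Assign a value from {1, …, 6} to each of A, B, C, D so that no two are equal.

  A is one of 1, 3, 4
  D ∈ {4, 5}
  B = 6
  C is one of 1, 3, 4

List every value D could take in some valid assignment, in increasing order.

4, 5

B has just one choice, so B = 6.
No further eliminations apply; D can still be any of 4, 5.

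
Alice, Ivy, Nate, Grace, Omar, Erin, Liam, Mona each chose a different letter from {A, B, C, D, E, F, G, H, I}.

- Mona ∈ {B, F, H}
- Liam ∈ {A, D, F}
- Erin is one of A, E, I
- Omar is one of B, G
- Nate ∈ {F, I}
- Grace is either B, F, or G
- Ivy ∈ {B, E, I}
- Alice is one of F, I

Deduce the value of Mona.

The 8 variables draw from only 8 values {A, B, D, E, F, G, H, I}, so each is used; only Liam can be D, hence Liam = D.
Among the 7 still-open variables, A fits only Erin (and all 7 values in {A, B, E, F, G, H, I} must be used), so Erin = A.
The 6 still-open variables draw from only 6 values {B, E, F, G, H, I}, so each is used; only Ivy can be E, hence Ivy = E.
Among the 5 still-open variables, H fits only Mona (and all 5 values in {B, F, G, H, I} must be used), so Mona = H.

H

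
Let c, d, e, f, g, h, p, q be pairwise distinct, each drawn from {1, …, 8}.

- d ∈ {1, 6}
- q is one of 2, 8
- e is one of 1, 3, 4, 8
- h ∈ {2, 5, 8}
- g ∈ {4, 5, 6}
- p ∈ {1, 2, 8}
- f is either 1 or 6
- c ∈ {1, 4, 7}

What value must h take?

The 8 variables draw from only 8 values {1, 2, 3, 4, 5, 6, 7, 8}, so each is used; only e can be 3, hence e = 3.
The 7 still-open variables draw from only 7 values {1, 2, 4, 5, 6, 7, 8}, so each is used; only c can be 7, hence c = 7.
Among the 6 still-open variables, 4 fits only g (and all 6 values in {1, 2, 4, 5, 6, 8} must be used), so g = 4.
The 5 still-open variables together cover exactly {1, 2, 5, 6, 8} — 5 values for 5 variables — and 5 appears only in h's list, so h = 5.

5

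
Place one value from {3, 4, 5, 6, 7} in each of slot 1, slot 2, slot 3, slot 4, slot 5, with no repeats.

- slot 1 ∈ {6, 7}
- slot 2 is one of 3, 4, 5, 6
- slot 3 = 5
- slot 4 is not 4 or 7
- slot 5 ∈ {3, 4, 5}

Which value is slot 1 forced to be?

7

slot 3 must be 5 (only option left). Strike 5 from slot 2, slot 4, slot 5.
The 4 still-open variables together cover exactly {3, 4, 6, 7} — 4 values for 4 variables — and 7 appears only in slot 1's list, so slot 1 = 7.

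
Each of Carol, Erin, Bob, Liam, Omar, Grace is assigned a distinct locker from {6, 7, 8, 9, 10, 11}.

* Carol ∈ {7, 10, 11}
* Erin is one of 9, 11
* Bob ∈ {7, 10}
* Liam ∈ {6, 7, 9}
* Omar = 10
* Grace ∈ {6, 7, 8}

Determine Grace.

8

Omar must be 10 (only option left). So Carol, Bob can't be 10.
Bob has just one choice, so Bob = 7. Remove 7 from Carol, Liam, Grace.
Carol's domain is down to {11}, so Carol = 11. Eliminate 11 elsewhere: Erin.
Erin's domain is down to {9}, so Erin = 9. Remove 9 from Liam.
Liam must be 6 (only option left). Eliminate 6 elsewhere: Grace.
So Grace = 8.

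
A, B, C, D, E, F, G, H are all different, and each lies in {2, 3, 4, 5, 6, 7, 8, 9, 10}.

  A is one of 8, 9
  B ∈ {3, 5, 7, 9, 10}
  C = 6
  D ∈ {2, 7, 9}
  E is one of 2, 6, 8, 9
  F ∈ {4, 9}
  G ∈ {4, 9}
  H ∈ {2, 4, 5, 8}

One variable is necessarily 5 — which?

C's domain is down to {6}, so C = 6. So E can't be 6.
F and G between them cover only {4, 9} — a naked pair. Remove those values from A, B, D, E, H.
A's domain is down to {8}, so A = 8. Eliminate 8 elsewhere: E, H.
E must be 2 (only option left). So D, H can't be 2.
So 5 goes to H.

H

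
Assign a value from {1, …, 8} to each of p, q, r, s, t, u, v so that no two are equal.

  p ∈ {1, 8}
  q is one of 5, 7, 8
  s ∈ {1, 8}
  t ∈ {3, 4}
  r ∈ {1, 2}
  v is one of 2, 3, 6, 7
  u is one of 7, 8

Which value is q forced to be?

5

The 2 variables p and s are confined to {1, 8}, which locks those values in; drop them from q, r, u.
r must be 2 (only option left). Strike 2 from v.
That leaves u = 7. So q, v can't be 7.
So q = 5.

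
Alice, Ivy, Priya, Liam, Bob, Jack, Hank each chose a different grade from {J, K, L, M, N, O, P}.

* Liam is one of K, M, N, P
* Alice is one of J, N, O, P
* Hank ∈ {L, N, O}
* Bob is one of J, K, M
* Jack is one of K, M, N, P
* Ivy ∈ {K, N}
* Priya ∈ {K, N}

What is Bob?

J

The 7 variables together cover exactly {J, K, L, M, N, O, P} — 7 values for 7 variables — and L appears only in Hank's list, so Hank = L.
The 6 still-open variables together cover exactly {J, K, M, N, O, P} — 6 values for 6 variables — and O appears only in Alice's list, so Alice = O.
Among the 5 still-open variables, J fits only Bob (and all 5 values in {J, K, M, N, P} must be used), so Bob = J.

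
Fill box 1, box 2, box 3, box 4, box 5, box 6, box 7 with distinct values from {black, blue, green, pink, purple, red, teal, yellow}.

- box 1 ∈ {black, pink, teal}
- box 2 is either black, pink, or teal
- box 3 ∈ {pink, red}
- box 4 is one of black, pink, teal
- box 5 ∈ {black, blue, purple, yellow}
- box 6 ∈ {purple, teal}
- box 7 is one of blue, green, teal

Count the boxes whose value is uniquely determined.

2

box 1, box 2, box 4 between them cover only {black, pink, teal} — a naked triple. Remove those values from box 3, box 5, box 6, box 7.
box 3's domain is down to {red}, so box 3 = red.
box 6's domain is down to {purple}, so box 6 = purple. Eliminate purple elsewhere: box 5.
Determined: box 3=red, box 6=purple. The other boxes each still have more than one consistent value. That makes 2.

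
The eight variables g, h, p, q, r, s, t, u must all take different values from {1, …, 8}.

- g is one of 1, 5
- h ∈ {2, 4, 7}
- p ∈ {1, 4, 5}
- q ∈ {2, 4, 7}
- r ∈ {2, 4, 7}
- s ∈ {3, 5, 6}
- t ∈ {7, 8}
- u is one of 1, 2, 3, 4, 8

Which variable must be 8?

t

Among the 8 variables, 6 fits only s (and all 8 values in {1, 2, 3, 4, 5, 6, 7, 8} must be used), so s = 6.
The 7 still-open variables together cover exactly {1, 2, 3, 4, 5, 7, 8} — 7 values for 7 variables — and 3 appears only in u's list, so u = 3.
Among the 6 still-open variables, 8 fits only t (and all 6 values in {1, 2, 4, 5, 7, 8} must be used), so t = 8.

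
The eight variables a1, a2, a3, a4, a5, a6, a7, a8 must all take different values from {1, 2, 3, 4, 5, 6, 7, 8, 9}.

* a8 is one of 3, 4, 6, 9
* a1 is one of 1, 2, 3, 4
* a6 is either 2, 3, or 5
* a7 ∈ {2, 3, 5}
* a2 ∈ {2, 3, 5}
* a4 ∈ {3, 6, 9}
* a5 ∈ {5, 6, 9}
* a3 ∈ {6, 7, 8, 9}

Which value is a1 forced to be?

The 3 variables a2, a6, a7 are confined to {2, 3, 5}, which locks those values in; drop them from a1, a4, a5, a8.
The 2 variables a4 and a5 are confined to {6, 9}, which locks those values in; drop them from a3, a8.
a8 must be 4 (only option left). Eliminate 4 elsewhere: a1.
So a1 = 1.

1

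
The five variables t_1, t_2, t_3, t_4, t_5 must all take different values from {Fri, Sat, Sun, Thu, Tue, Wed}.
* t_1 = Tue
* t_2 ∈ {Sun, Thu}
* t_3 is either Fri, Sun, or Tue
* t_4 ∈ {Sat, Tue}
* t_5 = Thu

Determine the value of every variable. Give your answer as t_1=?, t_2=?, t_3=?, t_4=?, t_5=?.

t_1=Tue, t_2=Sun, t_3=Fri, t_4=Sat, t_5=Thu

t_1 has just one choice, so t_1 = Tue. Strike Tue from t_3, t_4.
t_4 must be Sat (only option left).
That leaves t_5 = Thu. Strike Thu from t_2.
t_2's domain is down to {Sun}, so t_2 = Sun. Remove Sun from t_3.
t_3 has just one choice, so t_3 = Fri.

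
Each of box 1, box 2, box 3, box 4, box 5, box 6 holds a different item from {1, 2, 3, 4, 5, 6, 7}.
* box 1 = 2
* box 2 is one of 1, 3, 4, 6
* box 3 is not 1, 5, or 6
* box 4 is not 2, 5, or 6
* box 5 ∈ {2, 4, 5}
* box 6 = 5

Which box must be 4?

box 1 must be 2 (only option left). Eliminate 2 elsewhere: box 3, box 5.
That leaves box 6 = 5. Strike 5 from box 5.
So 4 goes to box 5.

box 5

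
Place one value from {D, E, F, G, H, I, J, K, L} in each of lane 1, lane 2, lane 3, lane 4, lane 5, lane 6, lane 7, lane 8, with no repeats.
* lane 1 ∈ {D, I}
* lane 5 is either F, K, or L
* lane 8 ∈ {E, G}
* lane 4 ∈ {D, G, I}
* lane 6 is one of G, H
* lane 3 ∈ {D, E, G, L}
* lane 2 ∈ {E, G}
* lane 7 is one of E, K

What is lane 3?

L

The 8 variables draw from only 8 values {D, E, F, G, H, I, K, L}, so each is used; only lane 5 can be F, hence lane 5 = F.
Among the 7 still-open variables, H fits only lane 6 (and all 7 values in {D, E, G, H, I, K, L} must be used), so lane 6 = H.
The 6 still-open variables draw from only 6 values {D, E, G, I, K, L}, so each is used; only lane 7 can be K, hence lane 7 = K.
Among the 5 still-open variables, L fits only lane 3 (and all 5 values in {D, E, G, I, L} must be used), so lane 3 = L.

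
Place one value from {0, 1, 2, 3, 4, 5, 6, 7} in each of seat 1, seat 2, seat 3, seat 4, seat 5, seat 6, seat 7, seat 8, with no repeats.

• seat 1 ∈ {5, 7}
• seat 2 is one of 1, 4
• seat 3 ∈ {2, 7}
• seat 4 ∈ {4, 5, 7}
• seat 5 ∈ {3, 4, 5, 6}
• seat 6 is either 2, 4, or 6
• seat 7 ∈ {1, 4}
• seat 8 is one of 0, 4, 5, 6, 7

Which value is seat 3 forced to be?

Among the 8 variables, 0 fits only seat 8 (and all 8 values in {0, 1, 2, 3, 4, 5, 6, 7} must be used), so seat 8 = 0.
The 7 still-open variables together cover exactly {1, 2, 3, 4, 5, 6, 7} — 7 values for 7 variables — and 3 appears only in seat 5's list, so seat 5 = 3.
The 6 still-open variables together cover exactly {1, 2, 4, 5, 6, 7} — 6 values for 6 variables — and 6 appears only in seat 6's list, so seat 6 = 6.
Among the 5 still-open variables, 2 fits only seat 3 (and all 5 values in {1, 2, 4, 5, 7} must be used), so seat 3 = 2.

2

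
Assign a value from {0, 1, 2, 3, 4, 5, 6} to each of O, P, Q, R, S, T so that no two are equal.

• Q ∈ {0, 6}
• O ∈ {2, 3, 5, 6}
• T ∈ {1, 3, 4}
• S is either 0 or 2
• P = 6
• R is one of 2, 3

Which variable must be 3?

R

P has just one choice, so P = 6. Remove 6 from O, Q.
That leaves Q = 0. Strike 0 from S.
That leaves S = 2. So O, R can't be 2.
So 3 goes to R.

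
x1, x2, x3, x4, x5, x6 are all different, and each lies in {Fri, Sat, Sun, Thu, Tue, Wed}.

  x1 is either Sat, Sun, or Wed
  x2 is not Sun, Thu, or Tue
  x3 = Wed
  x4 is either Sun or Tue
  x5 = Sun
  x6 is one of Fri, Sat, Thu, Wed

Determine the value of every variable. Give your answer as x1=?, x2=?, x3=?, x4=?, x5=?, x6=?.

x3 must be Wed (only option left). Remove Wed from x1, x2, x6.
That leaves x5 = Sun. So x1, x4 can't be Sun.
That leaves x1 = Sat. Eliminate Sat elsewhere: x2, x6.
x2 has just one choice, so x2 = Fri. Eliminate Fri elsewhere: x6.
x4's domain is down to {Tue}, so x4 = Tue.
x6 has just one choice, so x6 = Thu.

x1=Sat, x2=Fri, x3=Wed, x4=Tue, x5=Sun, x6=Thu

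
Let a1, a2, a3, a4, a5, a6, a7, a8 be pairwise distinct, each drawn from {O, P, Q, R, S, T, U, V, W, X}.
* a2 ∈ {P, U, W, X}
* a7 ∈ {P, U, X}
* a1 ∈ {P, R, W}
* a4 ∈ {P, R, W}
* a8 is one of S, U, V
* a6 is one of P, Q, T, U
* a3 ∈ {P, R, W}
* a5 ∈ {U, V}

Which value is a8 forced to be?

S

The 3 variables a1, a3, a4 are confined to {P, R, W}, which locks those values in; drop them from a2, a6, a7.
a2 and a7 between them cover only {U, X} — a naked pair. Remove those values from a5, a6, a8.
That leaves a5 = V. Strike V from a8.
So a8 = S.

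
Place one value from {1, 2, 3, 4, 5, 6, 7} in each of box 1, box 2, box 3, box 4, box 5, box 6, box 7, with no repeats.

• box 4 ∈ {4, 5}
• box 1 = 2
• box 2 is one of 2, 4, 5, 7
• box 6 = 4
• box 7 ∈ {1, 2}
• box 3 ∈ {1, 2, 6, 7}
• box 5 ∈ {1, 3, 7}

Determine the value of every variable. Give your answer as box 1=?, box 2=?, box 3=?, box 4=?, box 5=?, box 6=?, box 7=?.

box 1=2, box 2=7, box 3=6, box 4=5, box 5=3, box 6=4, box 7=1

box 1 has just one choice, so box 1 = 2. So box 2, box 3, box 7 can't be 2.
That leaves box 6 = 4. Remove 4 from box 2, box 4.
box 7 must be 1 (only option left). Remove 1 from box 3, box 5.
box 4 must be 5 (only option left). So box 2 can't be 5.
That leaves box 2 = 7. So box 3, box 5 can't be 7.
That leaves box 3 = 6.
box 5 has just one choice, so box 5 = 3.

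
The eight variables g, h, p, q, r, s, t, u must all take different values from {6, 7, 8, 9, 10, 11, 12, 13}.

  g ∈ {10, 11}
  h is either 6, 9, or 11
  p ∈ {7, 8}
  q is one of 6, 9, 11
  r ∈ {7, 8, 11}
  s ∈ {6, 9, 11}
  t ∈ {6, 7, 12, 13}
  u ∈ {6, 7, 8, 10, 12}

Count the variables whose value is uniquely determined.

Among the 8 variables, 13 fits only t (and all 8 values in {6, 7, 8, 9, 10, 11, 12, 13} must be used), so t = 13.
Among the 7 still-open variables, 12 fits only u (and all 7 values in {6, 7, 8, 9, 10, 11, 12} must be used), so u = 12.
The 6 still-open variables together cover exactly {6, 7, 8, 9, 10, 11} — 6 values for 6 variables — and 10 appears only in g's list, so g = 10.
The 3 variables h, q, s are confined to {6, 9, 11}, which locks those values in; drop them from r.
Determined: g=10, t=13, u=12. The other variables each still have more than one consistent value. That makes 3.

3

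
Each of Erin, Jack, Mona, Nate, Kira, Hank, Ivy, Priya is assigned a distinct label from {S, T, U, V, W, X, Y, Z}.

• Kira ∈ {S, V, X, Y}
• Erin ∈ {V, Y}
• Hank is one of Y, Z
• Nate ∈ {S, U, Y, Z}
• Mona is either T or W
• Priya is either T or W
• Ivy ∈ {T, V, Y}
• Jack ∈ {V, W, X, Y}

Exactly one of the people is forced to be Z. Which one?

Among the 8 variables, U fits only Nate (and all 8 values in {S, T, U, V, W, X, Y, Z} must be used), so Nate = U.
Among the 7 still-open variables, S fits only Kira (and all 7 values in {S, T, V, W, X, Y, Z} must be used), so Kira = S.
The 6 still-open variables draw from only 6 values {T, V, W, X, Y, Z}, so each is used; only Jack can be X, hence Jack = X.
Among the 5 still-open variables, Z fits only Hank (and all 5 values in {T, V, W, Y, Z} must be used), so Hank = Z.

Hank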